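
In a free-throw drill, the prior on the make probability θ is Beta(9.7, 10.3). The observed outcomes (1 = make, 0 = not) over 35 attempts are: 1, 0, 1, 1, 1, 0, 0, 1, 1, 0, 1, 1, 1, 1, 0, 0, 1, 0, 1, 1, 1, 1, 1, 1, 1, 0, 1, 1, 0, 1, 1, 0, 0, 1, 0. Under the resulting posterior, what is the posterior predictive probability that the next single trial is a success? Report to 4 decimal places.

0.5945

The Beta prior is conjugate to a Binomial/Bernoulli likelihood; the update adds successes to α and failures to β.
Posterior: Beta(α+k, β+n−k) = Beta(9.7+23, 10.3+12) = Beta(32.7, 22.3).
For a single future Bernoulli trial, P(success | data) = α/(α+β) = 0.5945.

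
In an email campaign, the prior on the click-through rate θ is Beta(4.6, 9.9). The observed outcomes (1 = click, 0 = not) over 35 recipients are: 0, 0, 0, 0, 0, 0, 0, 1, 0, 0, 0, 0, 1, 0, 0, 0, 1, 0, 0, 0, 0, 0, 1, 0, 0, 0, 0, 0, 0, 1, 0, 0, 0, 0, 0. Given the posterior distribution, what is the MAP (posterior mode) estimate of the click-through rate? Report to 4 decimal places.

0.1811

The Beta prior is conjugate to a Binomial/Bernoulli likelihood; the update adds successes to α and failures to β.
Posterior: Beta(α+k, β+n−k) = Beta(4.6+5, 9.9+30) = Beta(9.6, 39.9).
Mode of Beta(a,b) for a,b>1 is (a−1)/(a+b−2) = 8.6/47.5 = 0.1811.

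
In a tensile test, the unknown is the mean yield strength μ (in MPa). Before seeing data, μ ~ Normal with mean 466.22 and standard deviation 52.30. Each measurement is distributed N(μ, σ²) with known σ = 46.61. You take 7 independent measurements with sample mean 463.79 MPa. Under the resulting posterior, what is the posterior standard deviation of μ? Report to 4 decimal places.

For Normal data with known variance σ², a Normal(μ₀, σ₀²) prior on μ is conjugate. Posterior precision = 1/σ₀² + n/σ²; posterior mean is the precision-weighted average of μ₀ and x̄.
σ₀² = 52.30² = 2735.29, σ² = 46.61² = 2172.4921; σ² + n·σ₀² = 2172.4921 + 7·2735.29 = 21319.5221.
Posterior precision = 1/σ₀² + n/σ² = 1/2735.29 + 7/2172.4921 = (σ² + n·σ₀²)/(σ₀²σ²) = 21319.5221/(2735.29·2172.4921); posterior variance σₙ² = σ₀²σ²/(σ² + n·σ₀²) = 2735.29·2172.4921/21319.5221 = 278.730259.
Posterior SD = √σₙ² = √(2735.29·2172.4921/21319.5221) = 16.6952.

16.6952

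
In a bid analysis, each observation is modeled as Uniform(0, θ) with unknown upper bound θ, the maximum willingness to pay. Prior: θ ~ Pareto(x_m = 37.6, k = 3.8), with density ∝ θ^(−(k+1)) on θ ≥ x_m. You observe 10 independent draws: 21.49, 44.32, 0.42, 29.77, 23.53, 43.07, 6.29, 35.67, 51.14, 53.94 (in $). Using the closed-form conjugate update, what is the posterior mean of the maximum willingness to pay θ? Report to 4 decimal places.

58.1541

A Pareto(scale x_m, shape k) prior on the upper bound θ of Uniform(0, θ) is conjugate: posterior is Pareto(max(x_m, max xᵢ), k + n).
Sample maximum = 53.94; prior scale x_m = 37.6 → posterior scale = max = 53.94.
Posterior shape = 3.8 + 10 = 13.8.
E[θ|data] = k·x_m/(k−1) = 13.8·53.94/12.8 = 58.1541.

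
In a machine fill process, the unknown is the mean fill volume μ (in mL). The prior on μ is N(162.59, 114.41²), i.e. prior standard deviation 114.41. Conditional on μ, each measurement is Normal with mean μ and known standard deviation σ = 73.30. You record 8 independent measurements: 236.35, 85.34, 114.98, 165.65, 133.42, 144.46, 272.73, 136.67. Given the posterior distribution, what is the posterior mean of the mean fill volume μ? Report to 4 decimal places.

161.2678

For Normal data with known variance σ², a Normal(μ₀, σ₀²) prior on μ is conjugate. Posterior precision = 1/σ₀² + n/σ²; posterior mean is the precision-weighted average of μ₀ and x̄.
Σxᵢ = 236.35 + 85.34 + 114.98 + 165.65 + 133.42 + 144.46 + 272.73 + 136.67 = 1289.6, so n·x̄ = 1289.6.
σ₀² = 114.41² = 13089.6481, σ² = 73.30² = 5372.89; σ² + n·σ₀² = 5372.89 + 8·13089.6481 = 110090.0748.
Posterior mean = (μ₀/σ₀² + n·x̄/σ²)/(1/σ₀² + n/σ²) = (σ²·μ₀ + σ₀²·n·x̄)/(σ² + n·σ₀²) = (5372.89·162.59 + 13089.6481·1289.6)/110090.0748 = 17753988.37486/110090.0748 = 161.2678.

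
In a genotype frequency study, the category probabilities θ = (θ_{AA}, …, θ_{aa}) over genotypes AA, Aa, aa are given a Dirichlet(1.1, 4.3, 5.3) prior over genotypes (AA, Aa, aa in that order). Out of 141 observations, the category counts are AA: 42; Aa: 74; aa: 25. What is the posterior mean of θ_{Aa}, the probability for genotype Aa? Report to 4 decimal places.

0.5162

The Dirichlet prior is conjugate to the Multinomial likelihood: each posterior αⱼ = prior αⱼ + observed count nⱼ.
Posterior concentration: (43.1, 78.3, 30.3), total = 151.7.
E[θ_{Aa}|data] = α_{Aa}/Σα = 78.3/151.7 = 0.5162.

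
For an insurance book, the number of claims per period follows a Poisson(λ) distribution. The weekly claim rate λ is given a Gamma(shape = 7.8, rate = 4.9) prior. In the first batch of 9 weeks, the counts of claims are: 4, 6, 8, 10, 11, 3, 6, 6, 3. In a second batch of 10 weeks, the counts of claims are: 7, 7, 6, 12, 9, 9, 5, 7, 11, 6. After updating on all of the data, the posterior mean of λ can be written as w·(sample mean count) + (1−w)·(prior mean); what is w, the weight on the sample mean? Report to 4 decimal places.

0.7950

With a Gamma(shape α, rate β) prior, the Poisson likelihood is conjugate: the posterior is Gamma(α + ΣXᵢ, β + n).
Total number of weeks: n = 9 + 10 = 19.
Posterior mean = (α₀+S)/(β₀+n) = [n/(β₀+n)]·(S/n) + [β₀/(β₀+n)]·(α₀/β₀), so only n and β₀ enter the weight.
Weight on data w = n/(β₀+n) = 19/(4.9+19) = 19/23.9 = 0.7950.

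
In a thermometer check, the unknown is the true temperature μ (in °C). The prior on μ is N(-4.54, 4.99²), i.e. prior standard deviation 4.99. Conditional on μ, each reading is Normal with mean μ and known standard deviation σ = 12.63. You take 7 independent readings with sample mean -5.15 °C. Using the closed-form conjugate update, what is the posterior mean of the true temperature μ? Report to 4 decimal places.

For Normal data with known variance σ², a Normal(μ₀, σ₀²) prior on μ is conjugate. Posterior precision = 1/σ₀² + n/σ²; posterior mean is the precision-weighted average of μ₀ and x̄.
n·x̄ = 7·(-5.15) = -36.05.
σ₀² = 4.99² = 24.9001, σ² = 12.63² = 159.5169; σ² + n·σ₀² = 159.5169 + 7·24.9001 = 333.8176.
Posterior mean = (μ₀/σ₀² + n·x̄/σ²)/(1/σ₀² + n/σ²) = (σ²·μ₀ + σ₀²·n·x̄)/(σ² + n·σ₀²) = (159.5169·(-4.54) + 24.9001·(-36.05))/333.8176 = -1621.855331/333.8176 = -4.8585.

-4.8585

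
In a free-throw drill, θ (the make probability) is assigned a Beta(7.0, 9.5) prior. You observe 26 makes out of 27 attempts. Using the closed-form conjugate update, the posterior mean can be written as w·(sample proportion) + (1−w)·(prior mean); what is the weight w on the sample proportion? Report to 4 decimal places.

The Beta prior is conjugate to a Binomial/Bernoulli likelihood; the update adds successes to α and failures to β.
Posterior mean = (α₀+k)/(α₀+β₀+n) = [n/(α₀+β₀+n)]·(k/n) + [(α₀+β₀)/(α₀+β₀+n)]·α₀/(α₀+β₀), so only n and the prior enter the weight.
The weight on the data is w = n/(α₀+β₀+n) = 27/(7.0+9.5+27) = 27/43.5 = 0.6207.

0.6207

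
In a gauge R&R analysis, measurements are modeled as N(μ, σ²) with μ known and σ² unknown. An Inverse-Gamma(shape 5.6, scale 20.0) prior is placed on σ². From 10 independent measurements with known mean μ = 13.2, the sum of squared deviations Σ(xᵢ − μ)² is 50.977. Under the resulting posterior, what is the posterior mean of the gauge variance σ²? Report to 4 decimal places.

4.7384

With known mean μ and an Inverse-Gamma(α, β) prior on σ², the Normal likelihood is conjugate: posterior is Inv-Gamma(α + n/2, β + Σ(xᵢ−μ)²/2).
Posterior: Inv-Gamma(5.6 + 10/2, 20.0 + 50.977/2) = Inv-Gamma(10.60, 45.4885).
E[σ²|data] = β/(α−1) = 45.4885/9.60 = 4.7384.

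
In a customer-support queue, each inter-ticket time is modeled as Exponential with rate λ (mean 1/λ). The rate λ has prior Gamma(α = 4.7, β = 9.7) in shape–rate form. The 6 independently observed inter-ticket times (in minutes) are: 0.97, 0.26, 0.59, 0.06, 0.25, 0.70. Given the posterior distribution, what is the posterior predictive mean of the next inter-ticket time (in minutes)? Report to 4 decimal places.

1.2918

With a Gamma(shape α, rate β) prior on the exponential rate λ, the posterior after n observations with total T = Σxᵢ is Gamma(α+n, β+T).
Sum of observations T = 2.83 minutes; n = 6.
Posterior: Gamma(4.7+6, 9.7+2.83) = Gamma(10.7, 12.53).
The predictive distribution for the next observation is Lomax; its mean is β/(α−1) = 12.53/9.7 = 1.2918.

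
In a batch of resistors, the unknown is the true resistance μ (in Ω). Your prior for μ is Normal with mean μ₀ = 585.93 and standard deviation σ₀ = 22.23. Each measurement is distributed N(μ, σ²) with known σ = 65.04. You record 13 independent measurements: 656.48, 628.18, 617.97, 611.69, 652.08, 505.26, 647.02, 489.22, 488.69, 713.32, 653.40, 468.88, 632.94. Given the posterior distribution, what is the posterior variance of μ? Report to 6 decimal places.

196.204509

For Normal data with known variance σ², a Normal(μ₀, σ₀²) prior on μ is conjugate. Posterior precision = 1/σ₀² + n/σ²; posterior mean is the precision-weighted average of μ₀ and x̄.
σ₀² = 22.23² = 494.1729, σ² = 65.04² = 4230.2016; σ² + n·σ₀² = 4230.2016 + 13·494.1729 = 10654.4493.
Posterior precision = 1/σ₀² + n/σ² = 1/494.1729 + 13/4230.2016 = (σ² + n·σ₀²)/(σ₀²σ²) = 10654.4493/(494.1729·4230.2016); posterior variance σₙ² = σ₀²σ²/(σ² + n·σ₀²) = 494.1729·4230.2016/10654.4493 = 196.204509.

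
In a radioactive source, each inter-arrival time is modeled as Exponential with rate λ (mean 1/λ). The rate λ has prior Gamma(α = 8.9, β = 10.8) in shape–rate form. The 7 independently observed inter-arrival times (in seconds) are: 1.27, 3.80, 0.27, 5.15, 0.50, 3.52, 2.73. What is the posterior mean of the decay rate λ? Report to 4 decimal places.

0.5670

With a Gamma(shape α, rate β) prior on the exponential rate λ, the posterior after n observations with total T = Σxᵢ is Gamma(α+n, β+T).
Sum of observations T = 17.24 seconds; n = 7.
Posterior: Gamma(8.9+7, 10.8+17.24) = Gamma(15.9, 28.04).
Posterior mean of λ = α/β = 15.9/28.04 = 0.5670.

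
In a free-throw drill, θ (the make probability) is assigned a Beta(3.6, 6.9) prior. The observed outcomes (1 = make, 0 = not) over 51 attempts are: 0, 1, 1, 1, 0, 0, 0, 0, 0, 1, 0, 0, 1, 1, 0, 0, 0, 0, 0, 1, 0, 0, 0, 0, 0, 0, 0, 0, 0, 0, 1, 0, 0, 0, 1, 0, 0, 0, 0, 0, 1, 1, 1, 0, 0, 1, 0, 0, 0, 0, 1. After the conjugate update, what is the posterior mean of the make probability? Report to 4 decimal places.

0.2862

The Beta prior is conjugate to a Binomial/Bernoulli likelihood; the update adds successes to α and failures to β.
Posterior: Beta(α+k, β+n−k) = Beta(3.6+14, 6.9+37) = Beta(17.6, 43.9).
Posterior mean = α/(α+β) = 17.6/61.5 = 0.2862.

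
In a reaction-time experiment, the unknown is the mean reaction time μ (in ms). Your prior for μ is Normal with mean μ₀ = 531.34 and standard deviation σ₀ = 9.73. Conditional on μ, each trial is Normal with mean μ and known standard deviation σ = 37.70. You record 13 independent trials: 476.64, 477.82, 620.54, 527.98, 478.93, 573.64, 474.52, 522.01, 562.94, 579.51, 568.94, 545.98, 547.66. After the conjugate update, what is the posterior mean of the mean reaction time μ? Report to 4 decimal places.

For Normal data with known variance σ², a Normal(μ₀, σ₀²) prior on μ is conjugate. Posterior precision = 1/σ₀² + n/σ²; posterior mean is the precision-weighted average of μ₀ and x̄.
Σxᵢ = 476.64 + 477.82 + 620.54 + 527.98 + 478.93 + 573.64 + 474.52 + 522.01 + 562.94 + 579.51 + 568.94 + 545.98 + 547.66 = 6957.11, so n·x̄ = 6957.11.
σ₀² = 9.73² = 94.6729, σ² = 37.70² = 1421.29; σ² + n·σ₀² = 1421.29 + 13·94.6729 = 2652.0377.
Posterior mean = (μ₀/σ₀² + n·x̄/σ²)/(1/σ₀² + n/σ²) = (σ²·μ₀ + σ₀²·n·x̄)/(σ² + n·σ₀²) = (1421.29·531.34 + 94.6729·6957.11)/2652.0377 = 1413838.007919/2652.0377 = 533.1138.

533.1138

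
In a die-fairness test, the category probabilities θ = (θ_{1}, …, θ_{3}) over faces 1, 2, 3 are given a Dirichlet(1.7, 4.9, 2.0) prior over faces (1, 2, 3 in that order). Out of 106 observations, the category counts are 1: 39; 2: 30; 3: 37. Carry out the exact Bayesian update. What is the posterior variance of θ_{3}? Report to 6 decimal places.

0.001942

The Dirichlet prior is conjugate to the Multinomial likelihood: each posterior αⱼ = prior αⱼ + observed count nⱼ.
Posterior concentration: (40.7, 34.9, 39.0), total = 114.6.
Var[θ_j] = α_j(Σα−α_j)/((Σα)²(Σα+1)) = 39.0·75.6/(114.6²·115.6) = 0.001942.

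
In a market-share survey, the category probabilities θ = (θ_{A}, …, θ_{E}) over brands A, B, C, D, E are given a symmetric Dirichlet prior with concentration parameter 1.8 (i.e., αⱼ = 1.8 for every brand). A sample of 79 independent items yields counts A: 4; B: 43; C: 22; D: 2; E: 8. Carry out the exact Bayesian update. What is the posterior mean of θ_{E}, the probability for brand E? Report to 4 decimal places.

0.1114

The Dirichlet prior is conjugate to the Multinomial likelihood: each posterior αⱼ = prior αⱼ + observed count nⱼ.
Posterior concentration: (5.8, 44.8, 23.8, 3.8, 9.8), total = 88.0.
E[θ_{E}|data] = α_{E}/Σα = 9.8/88.0 = 0.1114.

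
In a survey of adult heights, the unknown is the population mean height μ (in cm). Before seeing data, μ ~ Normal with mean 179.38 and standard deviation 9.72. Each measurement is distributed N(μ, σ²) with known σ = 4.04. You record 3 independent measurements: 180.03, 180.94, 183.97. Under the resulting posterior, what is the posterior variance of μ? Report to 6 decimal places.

5.144299

For Normal data with known variance σ², a Normal(μ₀, σ₀²) prior on μ is conjugate. Posterior precision = 1/σ₀² + n/σ²; posterior mean is the precision-weighted average of μ₀ and x̄.
σ₀² = 9.72² = 94.4784, σ² = 4.04² = 16.3216; σ² + n·σ₀² = 16.3216 + 3·94.4784 = 299.7568.
Posterior precision = 1/σ₀² + n/σ² = 1/94.4784 + 3/16.3216 = (σ² + n·σ₀²)/(σ₀²σ²) = 299.7568/(94.4784·16.3216); posterior variance σₙ² = σ₀²σ²/(σ² + n·σ₀²) = 94.4784·16.3216/299.7568 = 5.144299.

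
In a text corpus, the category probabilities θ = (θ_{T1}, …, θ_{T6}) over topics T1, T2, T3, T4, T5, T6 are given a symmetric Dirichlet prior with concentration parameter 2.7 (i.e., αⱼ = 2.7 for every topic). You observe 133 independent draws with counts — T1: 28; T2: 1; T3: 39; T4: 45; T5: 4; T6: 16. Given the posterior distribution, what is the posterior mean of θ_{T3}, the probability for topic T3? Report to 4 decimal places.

0.2795

The Dirichlet prior is conjugate to the Multinomial likelihood: each posterior αⱼ = prior αⱼ + observed count nⱼ.
Posterior concentration: (30.7, 3.7, 41.7, 47.7, 6.7, 18.7), total = 149.2.
E[θ_{T3}|data] = α_{T3}/Σα = 41.7/149.2 = 0.2795.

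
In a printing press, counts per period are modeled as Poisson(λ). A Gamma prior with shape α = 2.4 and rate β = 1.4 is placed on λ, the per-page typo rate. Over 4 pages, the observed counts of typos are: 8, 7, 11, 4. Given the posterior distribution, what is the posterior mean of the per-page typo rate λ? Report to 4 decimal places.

With a Gamma(shape α, rate β) prior, the Poisson likelihood is conjugate: the posterior is Gamma(α + ΣXᵢ, β + n).
Sum of counts S = 30 over n = 4 pages.
Posterior: Gamma(α+S, β+n) = Gamma(2.4+30, 1.4+4) = Gamma(32.4, 5.4).
Posterior mean = α/β = 32.4/5.4 = 6.0000.

6.0000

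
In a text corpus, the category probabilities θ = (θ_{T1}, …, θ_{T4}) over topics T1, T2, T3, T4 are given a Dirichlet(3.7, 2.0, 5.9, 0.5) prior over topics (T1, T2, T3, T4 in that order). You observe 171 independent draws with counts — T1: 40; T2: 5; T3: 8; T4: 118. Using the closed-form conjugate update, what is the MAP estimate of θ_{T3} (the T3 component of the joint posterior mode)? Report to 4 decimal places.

The Dirichlet prior is conjugate to the Multinomial likelihood: each posterior αⱼ = prior αⱼ + observed count nⱼ.
Posterior concentration: (43.7, 7.0, 13.9, 118.5), total = 183.1.
Joint mode component: (α_{T3}−1)/(Σα−K) = 12.9/179.1 = 0.0720.

0.0720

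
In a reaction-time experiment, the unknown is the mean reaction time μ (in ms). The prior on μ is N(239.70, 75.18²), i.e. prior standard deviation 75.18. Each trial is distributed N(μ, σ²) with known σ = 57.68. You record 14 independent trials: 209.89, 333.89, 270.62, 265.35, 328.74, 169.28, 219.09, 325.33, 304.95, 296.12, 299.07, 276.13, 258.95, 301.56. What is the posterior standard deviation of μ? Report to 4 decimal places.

For Normal data with known variance σ², a Normal(μ₀, σ₀²) prior on μ is conjugate. Posterior precision = 1/σ₀² + n/σ²; posterior mean is the precision-weighted average of μ₀ and x̄.
σ₀² = 75.18² = 5652.0324, σ² = 57.68² = 3326.9824; σ² + n·σ₀² = 3326.9824 + 14·5652.0324 = 82455.436.
Posterior precision = 1/σ₀² + n/σ² = 1/5652.0324 + 14/3326.9824 = (σ² + n·σ₀²)/(σ₀²σ²) = 82455.436/(5652.0324·3326.9824); posterior variance σₙ² = σ₀²σ²/(σ² + n·σ₀²) = 5652.0324·3326.9824/82455.436 = 228.053034.
Posterior SD = √σₙ² = √(5652.0324·3326.9824/82455.436) = 15.1014.

15.1014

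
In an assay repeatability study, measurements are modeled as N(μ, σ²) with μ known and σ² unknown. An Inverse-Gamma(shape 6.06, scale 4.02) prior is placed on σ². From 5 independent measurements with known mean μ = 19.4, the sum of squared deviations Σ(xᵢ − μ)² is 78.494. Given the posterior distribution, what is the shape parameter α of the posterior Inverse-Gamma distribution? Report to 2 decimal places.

With known mean μ and an Inverse-Gamma(α, β) prior on σ², the Normal likelihood is conjugate: posterior is Inv-Gamma(α + n/2, β + Σ(xᵢ−μ)²/2).
Posterior: Inv-Gamma(6.06 + 5/2, 4.02 + 78.494/2) = Inv-Gamma(8.56, 43.2670).
Posterior α = 8.56.

8.56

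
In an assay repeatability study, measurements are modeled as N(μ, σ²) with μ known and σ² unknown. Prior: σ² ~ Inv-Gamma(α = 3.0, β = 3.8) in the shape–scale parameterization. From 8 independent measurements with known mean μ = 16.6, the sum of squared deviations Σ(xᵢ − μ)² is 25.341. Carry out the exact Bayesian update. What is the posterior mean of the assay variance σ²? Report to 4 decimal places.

With known mean μ and an Inverse-Gamma(α, β) prior on σ², the Normal likelihood is conjugate: posterior is Inv-Gamma(α + n/2, β + Σ(xᵢ−μ)²/2).
Posterior: Inv-Gamma(3.0 + 8/2, 3.8 + 25.341/2) = Inv-Gamma(7.00, 16.4705).
E[σ²|data] = β/(α−1) = 16.4705/6.00 = 2.7451.

2.7451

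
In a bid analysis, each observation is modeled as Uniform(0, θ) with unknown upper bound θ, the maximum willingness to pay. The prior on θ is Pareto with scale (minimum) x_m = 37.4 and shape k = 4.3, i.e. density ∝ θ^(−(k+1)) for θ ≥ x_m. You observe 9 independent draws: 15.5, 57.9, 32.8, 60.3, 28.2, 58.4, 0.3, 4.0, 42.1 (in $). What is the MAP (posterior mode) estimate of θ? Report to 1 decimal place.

A Pareto(scale x_m, shape k) prior on the upper bound θ of Uniform(0, θ) is conjugate: posterior is Pareto(max(x_m, max xᵢ), k + n).
Sample maximum = 60.3; prior scale x_m = 37.4 → posterior scale = max = 60.3.
Posterior shape = 4.3 + 9 = 13.3.
The Pareto density is decreasing on [x_m, ∞), so the mode is x_m = 60.3.

60.3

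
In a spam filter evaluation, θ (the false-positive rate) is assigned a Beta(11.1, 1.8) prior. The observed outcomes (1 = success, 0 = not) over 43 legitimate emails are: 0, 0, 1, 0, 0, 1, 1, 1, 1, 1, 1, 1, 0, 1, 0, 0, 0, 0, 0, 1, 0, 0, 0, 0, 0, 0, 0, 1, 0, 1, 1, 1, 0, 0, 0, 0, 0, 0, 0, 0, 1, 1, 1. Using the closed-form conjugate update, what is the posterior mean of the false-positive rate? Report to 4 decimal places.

0.5027

The Beta prior is conjugate to a Binomial/Bernoulli likelihood; the update adds successes to α and failures to β.
Posterior: Beta(α+k, β+n−k) = Beta(11.1+17, 1.8+26) = Beta(28.1, 27.8).
Posterior mean = α/(α+β) = 28.1/55.9 = 0.5027.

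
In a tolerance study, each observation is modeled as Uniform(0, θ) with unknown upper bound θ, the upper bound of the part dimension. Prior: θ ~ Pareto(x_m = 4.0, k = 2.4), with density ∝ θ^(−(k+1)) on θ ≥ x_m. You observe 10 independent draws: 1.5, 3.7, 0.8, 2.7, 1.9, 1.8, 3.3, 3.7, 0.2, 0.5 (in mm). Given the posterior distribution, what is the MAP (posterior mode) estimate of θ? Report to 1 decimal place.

A Pareto(scale x_m, shape k) prior on the upper bound θ of Uniform(0, θ) is conjugate: posterior is Pareto(max(x_m, max xᵢ), k + n).
Sample maximum = 3.7; prior scale x_m = 4.0 → posterior scale = max = 4.0.
Posterior shape = 2.4 + 10 = 12.4.
The Pareto density is decreasing on [x_m, ∞), so the mode is x_m = 4.0.

4.0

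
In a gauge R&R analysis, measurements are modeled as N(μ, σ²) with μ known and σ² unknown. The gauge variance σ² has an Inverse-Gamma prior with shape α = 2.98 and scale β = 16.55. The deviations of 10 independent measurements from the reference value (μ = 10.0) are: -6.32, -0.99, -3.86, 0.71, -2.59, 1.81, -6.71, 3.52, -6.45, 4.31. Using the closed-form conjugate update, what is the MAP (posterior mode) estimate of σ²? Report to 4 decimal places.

With known mean μ and an Inverse-Gamma(α, β) prior on σ², the Normal likelihood is conjugate: posterior is Inv-Gamma(α + n/2, β + Σ(xᵢ−μ)²/2).
Σ(xᵢ−μ)² = (-6.32)² + (-0.99)² + (-3.86)² + (0.71)² + (-2.59)² + (1.81)² + (-6.71)² + (3.52)² + (-6.45)² + (4.31)² = 183.9035.
Posterior: Inv-Gamma(2.98 + 10/2, 16.55 + 183.9035/2) = Inv-Gamma(7.98, 108.50175).
Mode = β/(α+1) = 108.50175/8.98 = 12.0826.

12.0826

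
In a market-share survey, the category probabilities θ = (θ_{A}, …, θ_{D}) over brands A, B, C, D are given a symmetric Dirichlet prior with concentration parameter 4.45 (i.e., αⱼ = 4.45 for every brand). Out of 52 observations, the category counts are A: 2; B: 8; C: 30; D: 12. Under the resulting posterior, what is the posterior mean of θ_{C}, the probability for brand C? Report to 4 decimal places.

0.4936

The Dirichlet prior is conjugate to the Multinomial likelihood: each posterior αⱼ = prior αⱼ + observed count nⱼ.
Posterior concentration: (6.45, 12.45, 34.45, 16.45), total = 69.80.
E[θ_{C}|data] = α_{C}/Σα = 34.45/69.80 = 0.4936.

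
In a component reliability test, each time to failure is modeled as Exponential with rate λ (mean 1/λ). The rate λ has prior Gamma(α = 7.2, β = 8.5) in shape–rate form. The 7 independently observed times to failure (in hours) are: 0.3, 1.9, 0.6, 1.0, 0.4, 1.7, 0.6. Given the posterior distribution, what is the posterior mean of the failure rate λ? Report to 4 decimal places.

With a Gamma(shape α, rate β) prior on the exponential rate λ, the posterior after n observations with total T = Σxᵢ is Gamma(α+n, β+T).
Sum of observations T = 6.5 hours; n = 7.
Posterior: Gamma(7.2+7, 8.5+6.5) = Gamma(14.2, 15.0).
Posterior mean of λ = α/β = 14.2/15.0 = 0.9467.

0.9467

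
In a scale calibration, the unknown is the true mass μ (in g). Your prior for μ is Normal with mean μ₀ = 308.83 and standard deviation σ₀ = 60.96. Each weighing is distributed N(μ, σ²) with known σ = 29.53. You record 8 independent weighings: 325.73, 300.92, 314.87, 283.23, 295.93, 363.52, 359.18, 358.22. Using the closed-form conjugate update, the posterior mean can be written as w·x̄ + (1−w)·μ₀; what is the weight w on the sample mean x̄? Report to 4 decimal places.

0.9715

For Normal data with known variance σ², a Normal(μ₀, σ₀²) prior on μ is conjugate. Posterior precision = 1/σ₀² + n/σ²; posterior mean is the precision-weighted average of μ₀ and x̄.
σ₀² = 60.96² = 3716.1216, σ² = 29.53² = 872.0209. Prior precision 1/σ₀² = 1/3716.1216; data precision n/σ² = 8/872.0209.
w = (n/σ²)/(1/σ₀² + n/σ²) = n·σ₀²/(σ² + n·σ₀²) = 8·3716.1216/(872.0209 + 8·3716.1216) = 29728.9728/30600.9937 = 0.9715.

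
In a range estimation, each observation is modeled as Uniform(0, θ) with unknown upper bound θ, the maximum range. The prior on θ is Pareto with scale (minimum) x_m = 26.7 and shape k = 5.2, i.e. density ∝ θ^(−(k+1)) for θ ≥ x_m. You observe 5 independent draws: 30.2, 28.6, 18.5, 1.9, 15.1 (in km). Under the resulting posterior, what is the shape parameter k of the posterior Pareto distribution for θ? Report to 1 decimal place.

A Pareto(scale x_m, shape k) prior on the upper bound θ of Uniform(0, θ) is conjugate: posterior is Pareto(max(x_m, max xᵢ), k + n).
Sample maximum = 30.2; prior scale x_m = 26.7 → posterior scale = max = 30.2.
Posterior shape = 5.2 + 5 = 10.2.
Posterior shape k = 10.2.

10.2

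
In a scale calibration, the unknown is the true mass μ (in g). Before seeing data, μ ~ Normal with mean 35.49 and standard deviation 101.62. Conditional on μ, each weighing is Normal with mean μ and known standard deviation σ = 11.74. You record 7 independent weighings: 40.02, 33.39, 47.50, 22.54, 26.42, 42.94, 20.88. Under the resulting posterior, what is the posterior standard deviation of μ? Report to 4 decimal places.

For Normal data with known variance σ², a Normal(μ₀, σ₀²) prior on μ is conjugate. Posterior precision = 1/σ₀² + n/σ²; posterior mean is the precision-weighted average of μ₀ and x̄.
σ₀² = 101.62² = 10326.6244, σ² = 11.74² = 137.8276; σ² + n·σ₀² = 137.8276 + 7·10326.6244 = 72424.1984.
Posterior precision = 1/σ₀² + n/σ² = 1/10326.6244 + 7/137.8276 = (σ² + n·σ₀²)/(σ₀²σ²) = 72424.1984/(10326.6244·137.8276); posterior variance σₙ² = σ₀²σ²/(σ² + n·σ₀²) = 10326.6244·137.8276/72424.1984 = 19.652187.
Posterior SD = √σₙ² = √(10326.6244·137.8276/72424.1984) = 4.4331.

4.4331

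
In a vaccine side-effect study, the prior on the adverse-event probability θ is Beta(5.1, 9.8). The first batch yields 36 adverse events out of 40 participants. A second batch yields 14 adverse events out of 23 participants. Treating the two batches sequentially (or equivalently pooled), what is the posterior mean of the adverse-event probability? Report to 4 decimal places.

0.7073

The Beta prior is conjugate to a Binomial/Bernoulli likelihood; the update adds successes to α and failures to β.
After batch 1: Beta(5.1+36, 9.8+4) = Beta(41.1, 13.8).
After batch 2: Beta(41.1+14, 13.8+9) = Beta(55.1, 22.8).
Posterior mean = α/(α+β) = 55.1/77.9 = 0.7073.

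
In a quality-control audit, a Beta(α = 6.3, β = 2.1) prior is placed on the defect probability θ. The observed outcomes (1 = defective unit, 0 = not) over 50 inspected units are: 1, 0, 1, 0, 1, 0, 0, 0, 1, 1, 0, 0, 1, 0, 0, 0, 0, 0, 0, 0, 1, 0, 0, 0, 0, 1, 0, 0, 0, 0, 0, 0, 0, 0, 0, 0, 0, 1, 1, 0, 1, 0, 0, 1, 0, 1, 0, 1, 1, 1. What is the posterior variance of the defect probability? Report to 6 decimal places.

0.003974

The Beta prior is conjugate to a Binomial/Bernoulli likelihood; the update adds successes to α and failures to β.
Posterior: Beta(α+k, β+n−k) = Beta(6.3+16, 2.1+34) = Beta(22.3, 36.1).
Var = αβ/((α+β)²(α+β+1)) = 22.3·36.1/(58.4²·59.4) = 0.003974.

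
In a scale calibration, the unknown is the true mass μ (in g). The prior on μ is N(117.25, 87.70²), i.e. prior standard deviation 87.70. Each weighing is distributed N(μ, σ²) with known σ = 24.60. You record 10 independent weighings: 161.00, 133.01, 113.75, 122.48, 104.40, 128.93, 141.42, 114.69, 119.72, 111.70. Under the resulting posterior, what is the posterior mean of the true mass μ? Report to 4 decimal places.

For Normal data with known variance σ², a Normal(μ₀, σ₀²) prior on μ is conjugate. Posterior precision = 1/σ₀² + n/σ²; posterior mean is the precision-weighted average of μ₀ and x̄.
Σxᵢ = 161.00 + 133.01 + 113.75 + 122.48 + 104.40 + 128.93 + 141.42 + 114.69 + 119.72 + 111.70 = 1251.1, so n·x̄ = 1251.1.
σ₀² = 87.70² = 7691.29, σ² = 24.60² = 605.16; σ² + n·σ₀² = 605.16 + 10·7691.29 = 77518.06.
Posterior mean = (μ₀/σ₀² + n·x̄/σ²)/(1/σ₀² + n/σ²) = (σ²·μ₀ + σ₀²·n·x̄)/(σ² + n·σ₀²) = (605.16·117.25 + 7691.29·1251.1)/77518.06 = 9693527.929/77518.06 = 125.0486.

125.0486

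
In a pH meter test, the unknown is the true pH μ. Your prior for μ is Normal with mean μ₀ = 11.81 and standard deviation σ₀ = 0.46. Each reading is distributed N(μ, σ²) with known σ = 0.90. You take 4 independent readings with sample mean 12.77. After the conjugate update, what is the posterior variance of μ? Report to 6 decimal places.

0.103475

For Normal data with known variance σ², a Normal(μ₀, σ₀²) prior on μ is conjugate. Posterior precision = 1/σ₀² + n/σ²; posterior mean is the precision-weighted average of μ₀ and x̄.
σ₀² = 0.46² = 0.2116, σ² = 0.90² = 0.81; σ² + n·σ₀² = 0.81 + 4·0.2116 = 1.6564.
Posterior precision = 1/σ₀² + n/σ² = 1/0.2116 + 4/0.81 = (σ² + n·σ₀²)/(σ₀²σ²) = 1.6564/(0.2116·0.81); posterior variance σₙ² = σ₀²σ²/(σ² + n·σ₀²) = 0.2116·0.81/1.6564 = 0.103475.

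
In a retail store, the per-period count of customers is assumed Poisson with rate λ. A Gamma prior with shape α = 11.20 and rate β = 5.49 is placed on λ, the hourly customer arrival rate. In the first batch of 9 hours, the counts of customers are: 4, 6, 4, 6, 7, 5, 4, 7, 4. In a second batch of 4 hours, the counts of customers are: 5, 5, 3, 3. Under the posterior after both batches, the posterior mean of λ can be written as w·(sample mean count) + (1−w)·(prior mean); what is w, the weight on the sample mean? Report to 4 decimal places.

0.7031

With a Gamma(shape α, rate β) prior, the Poisson likelihood is conjugate: the posterior is Gamma(α + ΣXᵢ, β + n).
Total number of hours: n = 9 + 4 = 13.
Posterior mean = (α₀+S)/(β₀+n) = [n/(β₀+n)]·(S/n) + [β₀/(β₀+n)]·(α₀/β₀), so only n and β₀ enter the weight.
Weight on data w = n/(β₀+n) = 13/(5.49+13) = 13/18.49 = 0.7031.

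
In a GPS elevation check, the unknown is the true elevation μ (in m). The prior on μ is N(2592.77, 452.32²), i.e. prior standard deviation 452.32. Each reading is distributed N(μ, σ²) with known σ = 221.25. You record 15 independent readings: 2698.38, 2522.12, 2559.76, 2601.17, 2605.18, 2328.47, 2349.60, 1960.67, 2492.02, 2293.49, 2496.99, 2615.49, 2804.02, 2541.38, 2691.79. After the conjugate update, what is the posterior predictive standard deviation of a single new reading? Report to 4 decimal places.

For Normal data with known variance σ², a Normal(μ₀, σ₀²) prior on μ is conjugate. Posterior precision = 1/σ₀² + n/σ²; posterior mean is the precision-weighted average of μ₀ and x̄.
σ₀² = 452.32² = 204593.3824, σ² = 221.25² = 48951.5625; σ² + n·σ₀² = 48951.5625 + 15·204593.3824 = 3117852.2985.
Posterior precision = 1/σ₀² + n/σ² = 1/204593.3824 + 15/48951.5625 = (σ² + n·σ₀²)/(σ₀²σ²) = 3117852.2985/(204593.3824·48951.5625); posterior variance σₙ² = σ₀²σ²/(σ² + n·σ₀²) = 204593.3824·48951.5625/3117852.2985 = 3212.200190.
Predictive variance for one new observation = σₙ² + σ² = 204593.3824·48951.5625/3117852.2985 + 48951.5625 = σ²·(σ₀² + 3117852.2985)/3117852.2985 = 48951.5625·3322445.6809/3117852.2985 = 52163.762690; SD = √(48951.5625·3322445.6809/3117852.2985) = 228.3939.

228.3939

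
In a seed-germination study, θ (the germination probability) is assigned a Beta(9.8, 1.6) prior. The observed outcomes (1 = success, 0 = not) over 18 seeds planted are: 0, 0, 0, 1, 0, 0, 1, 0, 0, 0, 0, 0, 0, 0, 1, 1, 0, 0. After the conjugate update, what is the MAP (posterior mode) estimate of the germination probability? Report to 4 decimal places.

0.4672

The Beta prior is conjugate to a Binomial/Bernoulli likelihood; the update adds successes to α and failures to β.
Posterior: Beta(α+k, β+n−k) = Beta(9.8+4, 1.6+14) = Beta(13.8, 15.6).
Mode of Beta(a,b) for a,b>1 is (a−1)/(a+b−2) = 12.8/27.4 = 0.4672.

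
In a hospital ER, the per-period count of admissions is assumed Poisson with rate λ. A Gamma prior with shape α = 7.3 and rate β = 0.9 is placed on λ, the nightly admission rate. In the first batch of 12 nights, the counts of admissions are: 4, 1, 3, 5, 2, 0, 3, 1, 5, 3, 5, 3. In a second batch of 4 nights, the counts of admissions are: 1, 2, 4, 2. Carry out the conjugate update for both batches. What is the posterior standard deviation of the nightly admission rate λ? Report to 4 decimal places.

0.4238

With a Gamma(shape α, rate β) prior, the Poisson likelihood is conjugate: the posterior is Gamma(α + ΣXᵢ, β + n).
Batch 1: sum of counts S = 35 over n = 12 nights.
After batch 1: Gamma(α+S, β+n) = Gamma(7.3+35, 0.9+12) = Gamma(42.3, 12.9).
Batch 2: sum of counts S = 9 over n = 4 nights.
After batch 2: Gamma(α+S, β+n) = Gamma(42.3+9, 12.9+4) = Gamma(51.3, 16.9).
SD = √α/β = √51.3/16.9 = 0.4238.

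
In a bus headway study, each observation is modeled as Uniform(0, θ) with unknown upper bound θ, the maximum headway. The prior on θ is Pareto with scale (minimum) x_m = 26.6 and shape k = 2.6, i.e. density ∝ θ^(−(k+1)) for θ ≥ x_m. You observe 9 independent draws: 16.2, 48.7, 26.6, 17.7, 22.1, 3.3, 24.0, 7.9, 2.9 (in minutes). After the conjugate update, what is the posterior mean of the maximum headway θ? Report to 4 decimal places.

53.2943

A Pareto(scale x_m, shape k) prior on the upper bound θ of Uniform(0, θ) is conjugate: posterior is Pareto(max(x_m, max xᵢ), k + n).
Sample maximum = 48.7; prior scale x_m = 26.6 → posterior scale = max = 48.7.
Posterior shape = 2.6 + 9 = 11.6.
E[θ|data] = k·x_m/(k−1) = 11.6·48.7/10.6 = 53.2943.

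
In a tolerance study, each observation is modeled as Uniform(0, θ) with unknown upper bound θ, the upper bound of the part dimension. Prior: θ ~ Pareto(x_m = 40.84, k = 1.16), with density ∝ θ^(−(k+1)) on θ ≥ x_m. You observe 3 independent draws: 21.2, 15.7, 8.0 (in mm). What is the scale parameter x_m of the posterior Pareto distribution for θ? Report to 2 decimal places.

40.84

A Pareto(scale x_m, shape k) prior on the upper bound θ of Uniform(0, θ) is conjugate: posterior is Pareto(max(x_m, max xᵢ), k + n).
Sample maximum = 21.2; prior scale x_m = 40.84 → posterior scale = max = 40.84.
Posterior shape = 1.16 + 3 = 4.16.
Posterior scale x_m = 40.84.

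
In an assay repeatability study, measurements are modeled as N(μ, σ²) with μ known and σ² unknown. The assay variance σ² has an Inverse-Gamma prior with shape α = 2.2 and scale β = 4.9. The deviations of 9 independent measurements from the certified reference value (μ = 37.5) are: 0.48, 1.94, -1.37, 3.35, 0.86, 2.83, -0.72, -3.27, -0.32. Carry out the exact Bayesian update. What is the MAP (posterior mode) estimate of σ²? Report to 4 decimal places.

With known mean μ and an Inverse-Gamma(α, β) prior on σ², the Normal likelihood is conjugate: posterior is Inv-Gamma(α + n/2, β + Σ(xᵢ−μ)²/2).
Σ(xᵢ−μ)² = (0.48)² + (1.94)² + (-1.37)² + (3.35)² + (0.86)² + (2.83)² + (-0.72)² + (-3.27)² + (-0.32)² = 37.1556.
Posterior: Inv-Gamma(2.2 + 9/2, 4.9 + 37.1556/2) = Inv-Gamma(6.70, 23.47780).
Mode = β/(α+1) = 23.47780/7.70 = 3.0491.

3.0491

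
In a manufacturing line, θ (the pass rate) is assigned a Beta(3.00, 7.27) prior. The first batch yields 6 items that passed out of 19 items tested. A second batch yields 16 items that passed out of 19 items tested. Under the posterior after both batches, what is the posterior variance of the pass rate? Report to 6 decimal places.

0.005068

The Beta prior is conjugate to a Binomial/Bernoulli likelihood; the update adds successes to α and failures to β.
After batch 1: Beta(3.00+6, 7.27+13) = Beta(9.00, 20.27).
After batch 2: Beta(9.00+16, 20.27+3) = Beta(25.00, 23.27).
Var = αβ/((α+β)²(α+β+1)) = 25.00·23.27/(48.27²·49.27) = 0.005068.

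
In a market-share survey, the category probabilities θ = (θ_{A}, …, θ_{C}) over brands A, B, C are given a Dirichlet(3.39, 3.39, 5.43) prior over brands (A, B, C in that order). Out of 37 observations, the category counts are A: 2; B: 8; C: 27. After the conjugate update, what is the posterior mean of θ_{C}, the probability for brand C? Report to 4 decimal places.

0.6590

The Dirichlet prior is conjugate to the Multinomial likelihood: each posterior αⱼ = prior αⱼ + observed count nⱼ.
Posterior concentration: (5.39, 11.39, 32.43), total = 49.21.
E[θ_{C}|data] = α_{C}/Σα = 32.43/49.21 = 0.6590.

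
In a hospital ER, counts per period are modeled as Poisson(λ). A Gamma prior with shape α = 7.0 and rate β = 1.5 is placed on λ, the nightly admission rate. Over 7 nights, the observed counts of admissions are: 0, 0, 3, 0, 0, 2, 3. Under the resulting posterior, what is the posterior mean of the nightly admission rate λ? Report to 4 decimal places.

With a Gamma(shape α, rate β) prior, the Poisson likelihood is conjugate: the posterior is Gamma(α + ΣXᵢ, β + n).
Sum of counts S = 8 over n = 7 nights.
Posterior: Gamma(α+S, β+n) = Gamma(7.0+8, 1.5+7) = Gamma(15.0, 8.5).
Posterior mean = α/β = 15.0/8.5 = 1.7647.

1.7647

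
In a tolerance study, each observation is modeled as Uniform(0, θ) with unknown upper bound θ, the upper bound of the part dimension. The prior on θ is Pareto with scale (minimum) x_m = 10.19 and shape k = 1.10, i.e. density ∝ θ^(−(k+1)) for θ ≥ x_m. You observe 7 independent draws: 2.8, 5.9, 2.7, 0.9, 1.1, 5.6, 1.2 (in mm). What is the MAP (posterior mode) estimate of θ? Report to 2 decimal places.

A Pareto(scale x_m, shape k) prior on the upper bound θ of Uniform(0, θ) is conjugate: posterior is Pareto(max(x_m, max xᵢ), k + n).
Sample maximum = 5.9; prior scale x_m = 10.19 → posterior scale = max = 10.19.
Posterior shape = 1.10 + 7 = 8.10.
The Pareto density is decreasing on [x_m, ∞), so the mode is x_m = 10.19.

10.19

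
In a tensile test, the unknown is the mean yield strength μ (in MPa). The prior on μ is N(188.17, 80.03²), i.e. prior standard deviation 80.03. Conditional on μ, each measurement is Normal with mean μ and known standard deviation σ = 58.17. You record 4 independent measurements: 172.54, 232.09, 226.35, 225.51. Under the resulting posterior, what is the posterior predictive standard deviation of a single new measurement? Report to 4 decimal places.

64.2728

For Normal data with known variance σ², a Normal(μ₀, σ₀²) prior on μ is conjugate. Posterior precision = 1/σ₀² + n/σ²; posterior mean is the precision-weighted average of μ₀ and x̄.
σ₀² = 80.03² = 6404.8009, σ² = 58.17² = 3383.7489; σ² + n·σ₀² = 3383.7489 + 4·6404.8009 = 29002.9525.
Posterior precision = 1/σ₀² + n/σ² = 1/6404.8009 + 4/3383.7489 = (σ² + n·σ₀²)/(σ₀²σ²) = 29002.9525/(6404.8009·3383.7489); posterior variance σₙ² = σ₀²σ²/(σ² + n·σ₀²) = 6404.8009·3383.7489/29002.9525 = 747.242475.
Predictive variance for one new observation = σₙ² + σ² = 6404.8009·3383.7489/29002.9525 + 3383.7489 = σ²·(σ₀² + 29002.9525)/29002.9525 = 3383.7489·35407.7534/29002.9525 = 4130.991375; SD = √(3383.7489·35407.7534/29002.9525) = 64.2728.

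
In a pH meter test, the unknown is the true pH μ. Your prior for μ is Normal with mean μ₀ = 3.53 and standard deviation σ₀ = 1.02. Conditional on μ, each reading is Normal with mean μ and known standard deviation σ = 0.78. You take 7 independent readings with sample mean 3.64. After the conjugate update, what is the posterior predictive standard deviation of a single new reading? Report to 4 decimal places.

0.8298

For Normal data with known variance σ², a Normal(μ₀, σ₀²) prior on μ is conjugate. Posterior precision = 1/σ₀² + n/σ²; posterior mean is the precision-weighted average of μ₀ and x̄.
σ₀² = 1.02² = 1.0404, σ² = 0.78² = 0.6084; σ² + n·σ₀² = 0.6084 + 7·1.0404 = 7.8912.
Posterior precision = 1/σ₀² + n/σ² = 1/1.0404 + 7/0.6084 = (σ² + n·σ₀²)/(σ₀²σ²) = 7.8912/(1.0404·0.6084); posterior variance σₙ² = σ₀²σ²/(σ² + n·σ₀²) = 1.0404·0.6084/7.8912 = 0.080213.
Predictive variance for one new observation = σₙ² + σ² = 1.0404·0.6084/7.8912 + 0.6084 = σ²·(σ₀² + 7.8912)/7.8912 = 0.6084·8.9316/7.8912 = 0.688613; SD = √(0.6084·8.9316/7.8912) = 0.8298.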